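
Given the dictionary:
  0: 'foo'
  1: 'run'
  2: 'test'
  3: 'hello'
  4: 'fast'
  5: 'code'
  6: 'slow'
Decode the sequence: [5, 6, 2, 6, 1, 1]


Look up each index in the dictionary:
  5 -> 'code'
  6 -> 'slow'
  2 -> 'test'
  6 -> 'slow'
  1 -> 'run'
  1 -> 'run'

Decoded: "code slow test slow run run"


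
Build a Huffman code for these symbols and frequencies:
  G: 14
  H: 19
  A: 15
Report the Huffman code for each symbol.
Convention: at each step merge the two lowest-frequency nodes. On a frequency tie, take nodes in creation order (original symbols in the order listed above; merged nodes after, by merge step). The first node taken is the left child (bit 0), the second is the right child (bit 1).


Huffman tree construction:
Step 1: Merge G(14) + A(15) = 29
Step 2: Merge H(19) + (G+A)(29) = 48
Read each symbol's code off the tree from the root (left child = 0, right child = 1).

Codes:
  G: 10 (length 2)
  H: 0 (length 1)
  A: 11 (length 2)
Average code length: 77/48 = 1.6042 bits/symbol


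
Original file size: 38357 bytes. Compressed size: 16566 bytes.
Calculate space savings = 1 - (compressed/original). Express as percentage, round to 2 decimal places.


ratio = compressed/original = 16566/38357 = 0.43189
savings = 1 - ratio = 1 - 0.43189 = 0.56811
as a percentage: 0.56811 * 100 = 56.81%

Space savings = 1 - 16566/38357 = 56.81%


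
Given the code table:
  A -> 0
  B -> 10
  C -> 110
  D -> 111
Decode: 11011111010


Decoding:
110 -> C
111 -> D
110 -> C
10 -> B


Result: CDCB


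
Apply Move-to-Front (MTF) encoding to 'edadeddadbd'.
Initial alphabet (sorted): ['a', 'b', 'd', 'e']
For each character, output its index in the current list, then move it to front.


MTF encoding:
'e': index 3 in ['a', 'b', 'd', 'e'] -> ['e', 'a', 'b', 'd']
'd': index 3 in ['e', 'a', 'b', 'd'] -> ['d', 'e', 'a', 'b']
'a': index 2 in ['d', 'e', 'a', 'b'] -> ['a', 'd', 'e', 'b']
'd': index 1 in ['a', 'd', 'e', 'b'] -> ['d', 'a', 'e', 'b']
'e': index 2 in ['d', 'a', 'e', 'b'] -> ['e', 'd', 'a', 'b']
'd': index 1 in ['e', 'd', 'a', 'b'] -> ['d', 'e', 'a', 'b']
'd': index 0 in ['d', 'e', 'a', 'b'] -> ['d', 'e', 'a', 'b']
'a': index 2 in ['d', 'e', 'a', 'b'] -> ['a', 'd', 'e', 'b']
'd': index 1 in ['a', 'd', 'e', 'b'] -> ['d', 'a', 'e', 'b']
'b': index 3 in ['d', 'a', 'e', 'b'] -> ['b', 'd', 'a', 'e']
'd': index 1 in ['b', 'd', 'a', 'e'] -> ['d', 'b', 'a', 'e']


Output: [3, 3, 2, 1, 2, 1, 0, 2, 1, 3, 1]


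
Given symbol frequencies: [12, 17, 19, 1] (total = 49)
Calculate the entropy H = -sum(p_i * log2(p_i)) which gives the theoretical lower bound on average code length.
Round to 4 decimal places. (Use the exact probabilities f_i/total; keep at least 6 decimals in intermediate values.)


Per-symbol terms -p_i * log2(p_i) with p_i = f_i/49:
  p = 12/49 = 0.244898: log2(p) = -2.029747, -p*log2(p) = 0.497081
  p = 17/49 = 0.346939: log2(p) = -1.527247, -p*log2(p) = 0.529861
  p = 19/49 = 0.387755: log2(p) = -1.366782, -p*log2(p) = 0.529977
  p = 1/49 = 0.020408: log2(p) = -5.614710, -p*log2(p) = 0.114586
H = 0.497081 + 0.529861 + 0.529977 + 0.114586 = 1.671505

H = 1.6715 bits/symbol


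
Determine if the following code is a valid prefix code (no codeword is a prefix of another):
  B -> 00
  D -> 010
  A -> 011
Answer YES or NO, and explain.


Checking each pair (does one codeword prefix another?):
  B='00' vs D='010': no prefix
  B='00' vs A='011': no prefix
  D='010' vs B='00': no prefix
  D='010' vs A='011': no prefix
  A='011' vs B='00': no prefix
  A='011' vs D='010': no prefix
No violation found over all pairs.

YES -- this is a valid prefix code. No codeword is a prefix of any other codeword.


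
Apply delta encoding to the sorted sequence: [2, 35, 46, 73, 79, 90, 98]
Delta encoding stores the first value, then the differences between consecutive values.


First value: 2
Deltas:
  35 - 2 = 33
  46 - 35 = 11
  73 - 46 = 27
  79 - 73 = 6
  90 - 79 = 11
  98 - 90 = 8


Delta encoded: [2, 33, 11, 27, 6, 11, 8]


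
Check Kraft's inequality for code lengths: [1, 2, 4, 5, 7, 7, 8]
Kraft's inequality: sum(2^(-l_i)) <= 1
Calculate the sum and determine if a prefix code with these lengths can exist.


Sum = 2^(-1) + 2^(-2) + 2^(-4) + 2^(-5) + 2^(-7) + 2^(-7) + 2^(-8)
    = 0.5 + 0.25 + 0.0625 + 0.03125 + 0.0078125 + 0.0078125 + 0.00390625
    = 221/256 = 0.86328125
Since 0.86328125 <= 1, Kraft's inequality IS satisfied.
A prefix code with these lengths CAN exist.

Kraft sum = 0.86328125. Satisfied.


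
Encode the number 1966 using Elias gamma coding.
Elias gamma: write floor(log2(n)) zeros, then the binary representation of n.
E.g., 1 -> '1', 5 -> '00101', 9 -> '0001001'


num_bits = floor(log2(1966)) + 1 = 11
leading_zeros = num_bits - 1 = 10
binary(1966) = 11110101110

Elias gamma(1966) = '0000000000' + '11110101110' = 000000000011110101110 (21 bits)


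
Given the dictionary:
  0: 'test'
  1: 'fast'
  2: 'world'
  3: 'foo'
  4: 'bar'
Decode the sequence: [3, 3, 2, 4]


Look up each index in the dictionary:
  3 -> 'foo'
  3 -> 'foo'
  2 -> 'world'
  4 -> 'bar'

Decoded: "foo foo world bar"


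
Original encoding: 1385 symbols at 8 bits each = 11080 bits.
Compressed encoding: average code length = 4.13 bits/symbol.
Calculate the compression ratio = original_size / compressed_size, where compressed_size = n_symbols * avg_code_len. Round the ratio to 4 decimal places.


original_size = n_symbols * orig_bits = 1385 * 8 = 11080 bits
compressed_size = n_symbols * avg_code_len = 1385 * 4.13 = 5720.05 bits
ratio = original_size / compressed_size = 11080 / 5720.05 = 1.937

Compression ratio = 1.937


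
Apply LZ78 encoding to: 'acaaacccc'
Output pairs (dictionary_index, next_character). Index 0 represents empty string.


LZ78 encoding steps:
Dictionary: {0: ''}
Step 1: w='' (idx 0), next='a' -> output (0, 'a'), add 'a' as idx 1
Step 2: w='' (idx 0), next='c' -> output (0, 'c'), add 'c' as idx 2
Step 3: w='a' (idx 1), next='a' -> output (1, 'a'), add 'aa' as idx 3
Step 4: w='a' (idx 1), next='c' -> output (1, 'c'), add 'ac' as idx 4
Step 5: w='c' (idx 2), next='c' -> output (2, 'c'), add 'cc' as idx 5
Step 6: w='c' (idx 2), end of input -> output (2, '')


Encoded: [(0, 'a'), (0, 'c'), (1, 'a'), (1, 'c'), (2, 'c'), (2, '')]


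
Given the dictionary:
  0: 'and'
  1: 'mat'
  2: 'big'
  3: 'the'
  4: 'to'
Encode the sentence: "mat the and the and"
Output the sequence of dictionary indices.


Look up each word in the dictionary:
  'mat' -> 1
  'the' -> 3
  'and' -> 0
  'the' -> 3
  'and' -> 0

Encoded: [1, 3, 0, 3, 0]


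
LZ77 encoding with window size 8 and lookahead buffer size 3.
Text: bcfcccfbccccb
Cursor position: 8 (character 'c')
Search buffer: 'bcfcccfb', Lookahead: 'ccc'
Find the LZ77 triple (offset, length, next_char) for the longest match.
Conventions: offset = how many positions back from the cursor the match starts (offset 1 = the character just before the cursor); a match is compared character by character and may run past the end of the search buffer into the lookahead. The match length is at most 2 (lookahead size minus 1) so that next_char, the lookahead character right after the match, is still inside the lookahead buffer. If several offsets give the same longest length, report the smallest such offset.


Try each offset into the search buffer:
  offset=1 (pos 7, char 'b'): match length 0
  offset=2 (pos 6, char 'f'): match length 0
  offset=3 (pos 5, char 'c'): match length 1
  offset=4 (pos 4, char 'c'): match length 2
  offset=5 (pos 3, char 'c'): match length 2
  offset=6 (pos 2, char 'f'): match length 0
  offset=7 (pos 1, char 'c'): match length 1
  offset=8 (pos 0, char 'b'): match length 0
Longest match has length 2, found at offsets 4, 5; take the smallest, offset 4.
next_char = character at position 8 + 2 = 10 -> 'c'

Best match: offset=4, length=2 (matching 'cc' starting at position 4)
LZ77 triple: (4, 2, 'c')


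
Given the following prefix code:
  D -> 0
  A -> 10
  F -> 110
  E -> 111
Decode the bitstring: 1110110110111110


Decoding step by step:
Bits 111 -> E
Bits 0 -> D
Bits 110 -> F
Bits 110 -> F
Bits 111 -> E
Bits 110 -> F


Decoded message: EDFFEF


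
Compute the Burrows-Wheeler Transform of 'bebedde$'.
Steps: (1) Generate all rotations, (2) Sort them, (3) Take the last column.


Rotations (sorted):
  0: $bebedde -> last char: e
  1: bebedde$ -> last char: $
  2: bedde$be -> last char: e
  3: dde$bebe -> last char: e
  4: de$bebed -> last char: d
  5: e$bebedd -> last char: d
  6: ebedde$b -> last char: b
  7: edde$beb -> last char: b


BWT = e$eeddbb


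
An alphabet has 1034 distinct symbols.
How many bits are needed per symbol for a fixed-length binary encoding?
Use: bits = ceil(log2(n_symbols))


log2(1034) = 10.014
Bracket: 2^10 = 1024 < 1034 <= 2^11 = 2048
So ceil(log2(1034)) = 11

bits = ceil(log2(1034)) = ceil(10.014) = 11 bits


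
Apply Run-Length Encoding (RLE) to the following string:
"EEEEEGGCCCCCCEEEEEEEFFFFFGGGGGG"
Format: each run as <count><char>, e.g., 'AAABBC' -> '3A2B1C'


Scanning runs left to right:
  i=0: run of 'E' x 5 -> '5E'
  i=5: run of 'G' x 2 -> '2G'
  i=7: run of 'C' x 6 -> '6C'
  i=13: run of 'E' x 7 -> '7E'
  i=20: run of 'F' x 5 -> '5F'
  i=25: run of 'G' x 6 -> '6G'

RLE = 5E2G6C7E5F6G


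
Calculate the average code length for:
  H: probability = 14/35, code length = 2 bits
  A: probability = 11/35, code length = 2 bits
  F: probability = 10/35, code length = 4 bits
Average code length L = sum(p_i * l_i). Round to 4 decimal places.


Weighted contributions p_i * l_i:
  H: (14/35) * 2 = 28/35
  A: (11/35) * 2 = 22/35
  F: (10/35) * 4 = 40/35
Sum = (28 + 22 + 40)/35 = 90/35

L = 90/35 = 2.5714 bits/symbol


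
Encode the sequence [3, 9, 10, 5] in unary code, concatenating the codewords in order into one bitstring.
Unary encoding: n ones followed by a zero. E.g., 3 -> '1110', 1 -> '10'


Encode each number as n ones followed by a terminating 0:
  3 -> 1110 (4 bits)
  9 -> 1111111110 (10 bits)
  10 -> 11111111110 (11 bits)
  5 -> 111110 (6 bits)
Total length = 4 + 10 + 11 + 6 = 31 bits.

Unary([3, 9, 10, 5]) = 1110111111111011111111110111110 (31 bits)


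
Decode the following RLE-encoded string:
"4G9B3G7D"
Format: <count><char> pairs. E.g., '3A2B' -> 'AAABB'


Expanding each <count><char> pair:
  4G -> 'GGGG'
  9B -> 'BBBBBBBBB'
  3G -> 'GGG'
  7D -> 'DDDDDDD'

Decoded = GGGGBBBBBBBBBGGGDDDDDDD


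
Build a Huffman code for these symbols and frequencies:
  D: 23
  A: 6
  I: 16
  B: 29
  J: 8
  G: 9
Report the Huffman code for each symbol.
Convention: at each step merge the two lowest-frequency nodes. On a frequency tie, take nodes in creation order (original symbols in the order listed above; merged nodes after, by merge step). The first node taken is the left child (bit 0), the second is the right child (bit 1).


Huffman tree construction:
Step 1: Merge A(6) + J(8) = 14
Step 2: Merge G(9) + (A+J)(14) = 23
Step 3: Merge I(16) + D(23) = 39
Step 4: Merge (G+(A+J))(23) + B(29) = 52
Step 5: Merge (I+D)(39) + ((G+(A+J))+B)(52) = 91
Read each symbol's code off the tree from the root (left child = 0, right child = 1).

Codes:
  D: 01 (length 2)
  A: 1010 (length 4)
  I: 00 (length 2)
  B: 11 (length 2)
  J: 1011 (length 4)
  G: 100 (length 3)
Average code length: 219/91 = 2.4066 bits/symbol


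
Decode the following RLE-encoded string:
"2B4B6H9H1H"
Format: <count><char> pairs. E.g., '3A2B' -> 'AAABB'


Expanding each <count><char> pair:
  2B -> 'BB'
  4B -> 'BBBB'
  6H -> 'HHHHHH'
  9H -> 'HHHHHHHHH'
  1H -> 'H'

Decoded = BBBBBBHHHHHHHHHHHHHHHH


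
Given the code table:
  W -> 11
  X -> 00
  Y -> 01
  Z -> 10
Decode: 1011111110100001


Decoding:
10 -> Z
11 -> W
11 -> W
11 -> W
10 -> Z
10 -> Z
00 -> X
01 -> Y


Result: ZWWWZZXY


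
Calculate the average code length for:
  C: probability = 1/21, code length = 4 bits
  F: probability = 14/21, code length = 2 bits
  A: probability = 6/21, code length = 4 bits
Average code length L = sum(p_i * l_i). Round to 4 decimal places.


Weighted contributions p_i * l_i:
  C: (1/21) * 4 = 4/21
  F: (14/21) * 2 = 28/21
  A: (6/21) * 4 = 24/21
Sum = (4 + 28 + 24)/21 = 56/21

L = 56/21 = 2.6667 bits/symbol


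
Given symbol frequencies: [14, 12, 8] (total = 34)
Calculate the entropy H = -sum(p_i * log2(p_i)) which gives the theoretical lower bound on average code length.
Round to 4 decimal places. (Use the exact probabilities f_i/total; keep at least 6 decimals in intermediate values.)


Per-symbol terms -p_i * log2(p_i) with p_i = f_i/34:
  p = 14/34 = 0.411765: log2(p) = -1.280108, -p*log2(p) = 0.527103
  p = 12/34 = 0.352941: log2(p) = -1.502500, -p*log2(p) = 0.530294
  p = 8/34 = 0.235294: log2(p) = -2.087463, -p*log2(p) = 0.491168
H = 0.527103 + 0.530294 + 0.491168 = 1.548565

H = 1.5486 bits/symbol


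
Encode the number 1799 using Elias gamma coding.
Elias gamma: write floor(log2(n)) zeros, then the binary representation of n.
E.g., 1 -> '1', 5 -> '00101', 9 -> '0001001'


num_bits = floor(log2(1799)) + 1 = 11
leading_zeros = num_bits - 1 = 10
binary(1799) = 11100000111

Elias gamma(1799) = '0000000000' + '11100000111' = 000000000011100000111 (21 bits)


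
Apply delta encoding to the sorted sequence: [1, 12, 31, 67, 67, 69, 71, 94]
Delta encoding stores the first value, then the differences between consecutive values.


First value: 1
Deltas:
  12 - 1 = 11
  31 - 12 = 19
  67 - 31 = 36
  67 - 67 = 0
  69 - 67 = 2
  71 - 69 = 2
  94 - 71 = 23


Delta encoded: [1, 11, 19, 36, 0, 2, 2, 23]


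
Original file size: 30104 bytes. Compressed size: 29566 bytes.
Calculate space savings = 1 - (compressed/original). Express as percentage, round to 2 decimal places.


ratio = compressed/original = 29566/30104 = 0.982129
savings = 1 - ratio = 1 - 0.982129 = 0.017871
as a percentage: 0.017871 * 100 = 1.79%

Space savings = 1 - 29566/30104 = 1.79%


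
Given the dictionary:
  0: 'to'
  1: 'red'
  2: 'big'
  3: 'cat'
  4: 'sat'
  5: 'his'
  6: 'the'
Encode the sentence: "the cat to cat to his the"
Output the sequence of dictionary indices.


Look up each word in the dictionary:
  'the' -> 6
  'cat' -> 3
  'to' -> 0
  'cat' -> 3
  'to' -> 0
  'his' -> 5
  'the' -> 6

Encoded: [6, 3, 0, 3, 0, 5, 6]


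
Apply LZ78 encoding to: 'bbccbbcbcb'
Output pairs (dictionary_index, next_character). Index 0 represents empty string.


LZ78 encoding steps:
Dictionary: {0: ''}
Step 1: w='' (idx 0), next='b' -> output (0, 'b'), add 'b' as idx 1
Step 2: w='b' (idx 1), next='c' -> output (1, 'c'), add 'bc' as idx 2
Step 3: w='' (idx 0), next='c' -> output (0, 'c'), add 'c' as idx 3
Step 4: w='b' (idx 1), next='b' -> output (1, 'b'), add 'bb' as idx 4
Step 5: w='c' (idx 3), next='b' -> output (3, 'b'), add 'cb' as idx 5
Step 6: w='cb' (idx 5), end of input -> output (5, '')


Encoded: [(0, 'b'), (1, 'c'), (0, 'c'), (1, 'b'), (3, 'b'), (5, '')]


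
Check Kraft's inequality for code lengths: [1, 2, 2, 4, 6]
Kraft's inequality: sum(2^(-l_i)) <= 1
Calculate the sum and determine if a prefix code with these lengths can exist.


Sum = 2^(-1) + 2^(-2) + 2^(-2) + 2^(-4) + 2^(-6)
    = 0.5 + 0.25 + 0.25 + 0.0625 + 0.015625
    = 69/64 = 1.078125
Since 1.078125 > 1, Kraft's inequality is NOT satisfied.
A prefix code with these lengths CANNOT exist.

Kraft sum = 1.078125. Not satisfied.


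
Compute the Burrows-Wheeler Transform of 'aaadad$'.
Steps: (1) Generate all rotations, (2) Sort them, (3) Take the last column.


Rotations (sorted):
  0: $aaadad -> last char: d
  1: aaadad$ -> last char: $
  2: aadad$a -> last char: a
  3: ad$aaad -> last char: d
  4: adad$aa -> last char: a
  5: d$aaada -> last char: a
  6: dad$aaa -> last char: a


BWT = d$adaaa


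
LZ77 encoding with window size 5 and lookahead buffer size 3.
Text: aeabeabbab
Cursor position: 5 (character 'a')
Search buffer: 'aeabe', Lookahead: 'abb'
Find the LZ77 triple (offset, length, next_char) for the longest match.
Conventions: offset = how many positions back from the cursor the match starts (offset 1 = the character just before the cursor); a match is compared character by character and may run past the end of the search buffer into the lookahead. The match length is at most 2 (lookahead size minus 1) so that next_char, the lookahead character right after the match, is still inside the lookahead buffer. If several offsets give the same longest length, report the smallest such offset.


Try each offset into the search buffer:
  offset=1 (pos 4, char 'e'): match length 0
  offset=2 (pos 3, char 'b'): match length 0
  offset=3 (pos 2, char 'a'): match length 2
  offset=4 (pos 1, char 'e'): match length 0
  offset=5 (pos 0, char 'a'): match length 1
Longest match has length 2 at offset 3.
next_char = character at position 5 + 2 = 7 -> 'b'

Best match: offset=3, length=2 (matching 'ab' starting at position 2)
LZ77 triple: (3, 2, 'b')


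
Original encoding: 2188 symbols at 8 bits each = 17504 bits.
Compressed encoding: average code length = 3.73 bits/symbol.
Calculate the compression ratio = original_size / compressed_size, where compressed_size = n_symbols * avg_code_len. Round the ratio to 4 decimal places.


original_size = n_symbols * orig_bits = 2188 * 8 = 17504 bits
compressed_size = n_symbols * avg_code_len = 2188 * 3.73 = 8161.24 bits
ratio = original_size / compressed_size = 17504 / 8161.24 = 2.1448

Compression ratio = 2.1448


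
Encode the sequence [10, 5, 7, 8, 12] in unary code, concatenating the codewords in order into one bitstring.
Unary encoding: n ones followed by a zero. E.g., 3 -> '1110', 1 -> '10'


Encode each number as n ones followed by a terminating 0:
  10 -> 11111111110 (11 bits)
  5 -> 111110 (6 bits)
  7 -> 11111110 (8 bits)
  8 -> 111111110 (9 bits)
  12 -> 1111111111110 (13 bits)
Total length = 11 + 6 + 8 + 9 + 13 = 47 bits.

Unary([10, 5, 7, 8, 12]) = 11111111110111110111111101111111101111111111110 (47 bits)


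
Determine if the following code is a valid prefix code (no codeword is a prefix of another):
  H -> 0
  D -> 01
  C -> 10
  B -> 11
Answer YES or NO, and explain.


Checking each pair (does one codeword prefix another?):
  H='0' vs D='01': prefix -- VIOLATION

NO -- this is NOT a valid prefix code. H (0) is a prefix of D (01).


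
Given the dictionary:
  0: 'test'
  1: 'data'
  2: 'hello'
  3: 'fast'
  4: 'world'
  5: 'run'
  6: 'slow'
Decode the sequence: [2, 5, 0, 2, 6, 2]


Look up each index in the dictionary:
  2 -> 'hello'
  5 -> 'run'
  0 -> 'test'
  2 -> 'hello'
  6 -> 'slow'
  2 -> 'hello'

Decoded: "hello run test hello slow hello"


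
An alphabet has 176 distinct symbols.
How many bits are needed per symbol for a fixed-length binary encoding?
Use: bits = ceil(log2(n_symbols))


log2(176) = 7.4594
Bracket: 2^7 = 128 < 176 <= 2^8 = 256
So ceil(log2(176)) = 8

bits = ceil(log2(176)) = ceil(7.4594) = 8 bits


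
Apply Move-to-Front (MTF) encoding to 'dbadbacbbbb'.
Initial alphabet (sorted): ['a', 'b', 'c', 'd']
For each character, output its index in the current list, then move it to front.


MTF encoding:
'd': index 3 in ['a', 'b', 'c', 'd'] -> ['d', 'a', 'b', 'c']
'b': index 2 in ['d', 'a', 'b', 'c'] -> ['b', 'd', 'a', 'c']
'a': index 2 in ['b', 'd', 'a', 'c'] -> ['a', 'b', 'd', 'c']
'd': index 2 in ['a', 'b', 'd', 'c'] -> ['d', 'a', 'b', 'c']
'b': index 2 in ['d', 'a', 'b', 'c'] -> ['b', 'd', 'a', 'c']
'a': index 2 in ['b', 'd', 'a', 'c'] -> ['a', 'b', 'd', 'c']
'c': index 3 in ['a', 'b', 'd', 'c'] -> ['c', 'a', 'b', 'd']
'b': index 2 in ['c', 'a', 'b', 'd'] -> ['b', 'c', 'a', 'd']
'b': index 0 in ['b', 'c', 'a', 'd'] -> ['b', 'c', 'a', 'd']
'b': index 0 in ['b', 'c', 'a', 'd'] -> ['b', 'c', 'a', 'd']
'b': index 0 in ['b', 'c', 'a', 'd'] -> ['b', 'c', 'a', 'd']


Output: [3, 2, 2, 2, 2, 2, 3, 2, 0, 0, 0]


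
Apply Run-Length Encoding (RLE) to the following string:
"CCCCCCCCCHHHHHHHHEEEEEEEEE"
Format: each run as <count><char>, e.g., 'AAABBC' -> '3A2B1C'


Scanning runs left to right:
  i=0: run of 'C' x 9 -> '9C'
  i=9: run of 'H' x 8 -> '8H'
  i=17: run of 'E' x 9 -> '9E'

RLE = 9C8H9E


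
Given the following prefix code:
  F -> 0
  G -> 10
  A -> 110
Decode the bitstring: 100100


Decoding step by step:
Bits 10 -> G
Bits 0 -> F
Bits 10 -> G
Bits 0 -> F


Decoded message: GFGF


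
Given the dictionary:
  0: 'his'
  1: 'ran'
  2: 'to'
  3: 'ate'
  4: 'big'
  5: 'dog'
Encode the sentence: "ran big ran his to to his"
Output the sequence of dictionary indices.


Look up each word in the dictionary:
  'ran' -> 1
  'big' -> 4
  'ran' -> 1
  'his' -> 0
  'to' -> 2
  'to' -> 2
  'his' -> 0

Encoded: [1, 4, 1, 0, 2, 2, 0]


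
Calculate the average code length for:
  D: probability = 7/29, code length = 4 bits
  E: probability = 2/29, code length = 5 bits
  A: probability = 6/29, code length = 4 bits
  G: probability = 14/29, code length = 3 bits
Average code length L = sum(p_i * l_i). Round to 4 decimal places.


Weighted contributions p_i * l_i:
  D: (7/29) * 4 = 28/29
  E: (2/29) * 5 = 10/29
  A: (6/29) * 4 = 24/29
  G: (14/29) * 3 = 42/29
Sum = (28 + 10 + 24 + 42)/29 = 104/29

L = 104/29 = 3.5862 bits/symbol


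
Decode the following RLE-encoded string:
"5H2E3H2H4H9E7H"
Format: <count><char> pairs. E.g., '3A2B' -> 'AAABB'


Expanding each <count><char> pair:
  5H -> 'HHHHH'
  2E -> 'EE'
  3H -> 'HHH'
  2H -> 'HH'
  4H -> 'HHHH'
  9E -> 'EEEEEEEEE'
  7H -> 'HHHHHHH'

Decoded = HHHHHEEHHHHHHHHHEEEEEEEEEHHHHHHH


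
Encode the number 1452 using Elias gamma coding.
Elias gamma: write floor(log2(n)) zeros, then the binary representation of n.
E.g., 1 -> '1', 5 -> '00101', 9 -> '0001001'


num_bits = floor(log2(1452)) + 1 = 11
leading_zeros = num_bits - 1 = 10
binary(1452) = 10110101100

Elias gamma(1452) = '0000000000' + '10110101100' = 000000000010110101100 (21 bits)


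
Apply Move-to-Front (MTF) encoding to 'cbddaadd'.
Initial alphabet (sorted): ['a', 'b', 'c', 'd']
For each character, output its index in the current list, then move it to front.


MTF encoding:
'c': index 2 in ['a', 'b', 'c', 'd'] -> ['c', 'a', 'b', 'd']
'b': index 2 in ['c', 'a', 'b', 'd'] -> ['b', 'c', 'a', 'd']
'd': index 3 in ['b', 'c', 'a', 'd'] -> ['d', 'b', 'c', 'a']
'd': index 0 in ['d', 'b', 'c', 'a'] -> ['d', 'b', 'c', 'a']
'a': index 3 in ['d', 'b', 'c', 'a'] -> ['a', 'd', 'b', 'c']
'a': index 0 in ['a', 'd', 'b', 'c'] -> ['a', 'd', 'b', 'c']
'd': index 1 in ['a', 'd', 'b', 'c'] -> ['d', 'a', 'b', 'c']
'd': index 0 in ['d', 'a', 'b', 'c'] -> ['d', 'a', 'b', 'c']


Output: [2, 2, 3, 0, 3, 0, 1, 0]


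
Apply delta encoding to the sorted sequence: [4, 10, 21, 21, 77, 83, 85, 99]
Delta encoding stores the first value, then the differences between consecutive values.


First value: 4
Deltas:
  10 - 4 = 6
  21 - 10 = 11
  21 - 21 = 0
  77 - 21 = 56
  83 - 77 = 6
  85 - 83 = 2
  99 - 85 = 14


Delta encoded: [4, 6, 11, 0, 56, 6, 2, 14]


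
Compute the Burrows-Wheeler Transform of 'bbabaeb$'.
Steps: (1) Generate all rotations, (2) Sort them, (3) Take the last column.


Rotations (sorted):
  0: $bbabaeb -> last char: b
  1: abaeb$bb -> last char: b
  2: aeb$bbab -> last char: b
  3: b$bbabae -> last char: e
  4: babaeb$b -> last char: b
  5: baeb$bba -> last char: a
  6: bbabaeb$ -> last char: $
  7: eb$bbaba -> last char: a


BWT = bbbeba$a


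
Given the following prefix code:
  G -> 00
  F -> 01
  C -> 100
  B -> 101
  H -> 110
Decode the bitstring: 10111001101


Decoding step by step:
Bits 101 -> B
Bits 110 -> H
Bits 01 -> F
Bits 101 -> B


Decoded message: BHFB


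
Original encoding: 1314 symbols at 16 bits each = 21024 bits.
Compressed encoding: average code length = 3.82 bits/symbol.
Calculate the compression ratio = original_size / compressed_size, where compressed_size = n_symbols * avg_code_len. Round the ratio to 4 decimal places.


original_size = n_symbols * orig_bits = 1314 * 16 = 21024 bits
compressed_size = n_symbols * avg_code_len = 1314 * 3.82 = 5019.48 bits
ratio = original_size / compressed_size = 21024 / 5019.48 = 4.1885

Compression ratio = 4.1885


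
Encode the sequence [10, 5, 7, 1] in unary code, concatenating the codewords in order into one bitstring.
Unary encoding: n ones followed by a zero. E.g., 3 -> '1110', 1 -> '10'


Encode each number as n ones followed by a terminating 0:
  10 -> 11111111110 (11 bits)
  5 -> 111110 (6 bits)
  7 -> 11111110 (8 bits)
  1 -> 10 (2 bits)
Total length = 11 + 6 + 8 + 2 = 27 bits.

Unary([10, 5, 7, 1]) = 111111111101111101111111010 (27 bits)


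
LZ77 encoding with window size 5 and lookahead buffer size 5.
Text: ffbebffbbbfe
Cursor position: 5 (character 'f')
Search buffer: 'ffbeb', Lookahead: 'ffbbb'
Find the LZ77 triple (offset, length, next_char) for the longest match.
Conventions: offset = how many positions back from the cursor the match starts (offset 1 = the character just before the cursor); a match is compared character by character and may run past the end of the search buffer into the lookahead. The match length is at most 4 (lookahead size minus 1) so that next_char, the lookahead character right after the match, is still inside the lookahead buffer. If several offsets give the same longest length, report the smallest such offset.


Try each offset into the search buffer:
  offset=1 (pos 4, char 'b'): match length 0
  offset=2 (pos 3, char 'e'): match length 0
  offset=3 (pos 2, char 'b'): match length 0
  offset=4 (pos 1, char 'f'): match length 1
  offset=5 (pos 0, char 'f'): match length 3
Longest match has length 3 at offset 5.
next_char = character at position 5 + 3 = 8 -> 'b'

Best match: offset=5, length=3 (matching 'ffb' starting at position 0)
LZ77 triple: (5, 3, 'b')


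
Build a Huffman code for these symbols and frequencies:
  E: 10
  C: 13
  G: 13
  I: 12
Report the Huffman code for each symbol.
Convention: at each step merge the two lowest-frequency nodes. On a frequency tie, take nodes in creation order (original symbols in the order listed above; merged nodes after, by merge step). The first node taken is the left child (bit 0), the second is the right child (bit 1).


Huffman tree construction:
Step 1: Merge E(10) + I(12) = 22
Step 2: Merge C(13) + G(13) = 26
Step 3: Merge (E+I)(22) + (C+G)(26) = 48
Read each symbol's code off the tree from the root (left child = 0, right child = 1).

Codes:
  E: 00 (length 2)
  C: 10 (length 2)
  G: 11 (length 2)
  I: 01 (length 2)
Average code length: 96/48 = 2.0000 bits/symbol


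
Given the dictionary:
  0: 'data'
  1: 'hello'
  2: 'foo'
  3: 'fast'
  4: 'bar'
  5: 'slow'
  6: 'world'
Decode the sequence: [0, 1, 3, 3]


Look up each index in the dictionary:
  0 -> 'data'
  1 -> 'hello'
  3 -> 'fast'
  3 -> 'fast'

Decoded: "data hello fast fast"


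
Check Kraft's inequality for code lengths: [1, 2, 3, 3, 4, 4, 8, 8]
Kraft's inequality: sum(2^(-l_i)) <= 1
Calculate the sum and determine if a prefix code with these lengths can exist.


Sum = 2^(-1) + 2^(-2) + 2^(-3) + 2^(-3) + 2^(-4) + 2^(-4) + 2^(-8) + 2^(-8)
    = 0.5 + 0.25 + 0.125 + 0.125 + 0.0625 + 0.0625 + 0.00390625 + 0.00390625
    = 290/256 = 1.1328125
Since 1.1328125 > 1, Kraft's inequality is NOT satisfied.
A prefix code with these lengths CANNOT exist.

Kraft sum = 1.1328125. Not satisfied.


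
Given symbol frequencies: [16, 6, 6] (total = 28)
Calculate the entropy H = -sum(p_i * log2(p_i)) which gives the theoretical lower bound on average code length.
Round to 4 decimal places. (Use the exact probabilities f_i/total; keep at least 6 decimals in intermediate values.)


Per-symbol terms -p_i * log2(p_i) with p_i = f_i/28:
  p = 16/28 = 0.571429: log2(p) = -0.807355, -p*log2(p) = 0.461346
  p = 6/28 = 0.214286: log2(p) = -2.222392, -p*log2(p) = 0.476227
  p = 6/28 = 0.214286: log2(p) = -2.222392, -p*log2(p) = 0.476227
H = 0.461346 + 0.476227 + 0.476227 = 1.413800

H = 1.4138 bits/symbol


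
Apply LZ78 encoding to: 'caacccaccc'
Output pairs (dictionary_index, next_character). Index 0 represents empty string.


LZ78 encoding steps:
Dictionary: {0: ''}
Step 1: w='' (idx 0), next='c' -> output (0, 'c'), add 'c' as idx 1
Step 2: w='' (idx 0), next='a' -> output (0, 'a'), add 'a' as idx 2
Step 3: w='a' (idx 2), next='c' -> output (2, 'c'), add 'ac' as idx 3
Step 4: w='c' (idx 1), next='c' -> output (1, 'c'), add 'cc' as idx 4
Step 5: w='ac' (idx 3), next='c' -> output (3, 'c'), add 'acc' as idx 5
Step 6: w='c' (idx 1), end of input -> output (1, '')


Encoded: [(0, 'c'), (0, 'a'), (2, 'c'), (1, 'c'), (3, 'c'), (1, '')]


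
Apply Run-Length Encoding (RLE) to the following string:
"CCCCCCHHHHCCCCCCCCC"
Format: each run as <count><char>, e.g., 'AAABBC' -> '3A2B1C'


Scanning runs left to right:
  i=0: run of 'C' x 6 -> '6C'
  i=6: run of 'H' x 4 -> '4H'
  i=10: run of 'C' x 9 -> '9C'

RLE = 6C4H9C


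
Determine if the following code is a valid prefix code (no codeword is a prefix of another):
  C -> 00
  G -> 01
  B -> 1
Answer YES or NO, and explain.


Checking each pair (does one codeword prefix another?):
  C='00' vs G='01': no prefix
  C='00' vs B='1': no prefix
  G='01' vs C='00': no prefix
  G='01' vs B='1': no prefix
  B='1' vs C='00': no prefix
  B='1' vs G='01': no prefix
No violation found over all pairs.

YES -- this is a valid prefix code. No codeword is a prefix of any other codeword.


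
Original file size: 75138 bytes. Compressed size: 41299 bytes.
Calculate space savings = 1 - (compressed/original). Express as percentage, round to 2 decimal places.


ratio = compressed/original = 41299/75138 = 0.549642
savings = 1 - ratio = 1 - 0.549642 = 0.450358
as a percentage: 0.450358 * 100 = 45.04%

Space savings = 1 - 41299/75138 = 45.04%


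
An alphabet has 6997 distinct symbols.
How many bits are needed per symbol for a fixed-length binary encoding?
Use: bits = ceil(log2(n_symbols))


log2(6997) = 12.7725
Bracket: 2^12 = 4096 < 6997 <= 2^13 = 8192
So ceil(log2(6997)) = 13

bits = ceil(log2(6997)) = ceil(12.7725) = 13 bits


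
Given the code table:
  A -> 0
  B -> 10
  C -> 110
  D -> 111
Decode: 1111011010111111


Decoding:
111 -> D
10 -> B
110 -> C
10 -> B
111 -> D
111 -> D


Result: DBCBDD


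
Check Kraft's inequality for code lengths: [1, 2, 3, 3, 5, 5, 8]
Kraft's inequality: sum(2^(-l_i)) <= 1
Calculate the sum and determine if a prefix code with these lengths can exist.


Sum = 2^(-1) + 2^(-2) + 2^(-3) + 2^(-3) + 2^(-5) + 2^(-5) + 2^(-8)
    = 0.5 + 0.25 + 0.125 + 0.125 + 0.03125 + 0.03125 + 0.00390625
    = 273/256 = 1.06640625
Since 1.06640625 > 1, Kraft's inequality is NOT satisfied.
A prefix code with these lengths CANNOT exist.

Kraft sum = 1.06640625. Not satisfied.


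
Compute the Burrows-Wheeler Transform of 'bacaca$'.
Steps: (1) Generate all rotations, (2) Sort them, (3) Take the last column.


Rotations (sorted):
  0: $bacaca -> last char: a
  1: a$bacac -> last char: c
  2: aca$bac -> last char: c
  3: acaca$b -> last char: b
  4: bacaca$ -> last char: $
  5: ca$baca -> last char: a
  6: caca$ba -> last char: a


BWT = accb$aa


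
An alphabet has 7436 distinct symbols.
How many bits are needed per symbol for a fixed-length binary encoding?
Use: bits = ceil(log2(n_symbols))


log2(7436) = 12.8603
Bracket: 2^12 = 4096 < 7436 <= 2^13 = 8192
So ceil(log2(7436)) = 13

bits = ceil(log2(7436)) = ceil(12.8603) = 13 bits


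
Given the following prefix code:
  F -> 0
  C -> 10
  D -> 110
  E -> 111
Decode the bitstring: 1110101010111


Decoding step by step:
Bits 111 -> E
Bits 0 -> F
Bits 10 -> C
Bits 10 -> C
Bits 10 -> C
Bits 111 -> E


Decoded message: EFCCCE


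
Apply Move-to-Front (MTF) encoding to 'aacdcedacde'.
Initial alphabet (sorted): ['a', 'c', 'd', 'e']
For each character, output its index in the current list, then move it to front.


MTF encoding:
'a': index 0 in ['a', 'c', 'd', 'e'] -> ['a', 'c', 'd', 'e']
'a': index 0 in ['a', 'c', 'd', 'e'] -> ['a', 'c', 'd', 'e']
'c': index 1 in ['a', 'c', 'd', 'e'] -> ['c', 'a', 'd', 'e']
'd': index 2 in ['c', 'a', 'd', 'e'] -> ['d', 'c', 'a', 'e']
'c': index 1 in ['d', 'c', 'a', 'e'] -> ['c', 'd', 'a', 'e']
'e': index 3 in ['c', 'd', 'a', 'e'] -> ['e', 'c', 'd', 'a']
'd': index 2 in ['e', 'c', 'd', 'a'] -> ['d', 'e', 'c', 'a']
'a': index 3 in ['d', 'e', 'c', 'a'] -> ['a', 'd', 'e', 'c']
'c': index 3 in ['a', 'd', 'e', 'c'] -> ['c', 'a', 'd', 'e']
'd': index 2 in ['c', 'a', 'd', 'e'] -> ['d', 'c', 'a', 'e']
'e': index 3 in ['d', 'c', 'a', 'e'] -> ['e', 'd', 'c', 'a']


Output: [0, 0, 1, 2, 1, 3, 2, 3, 3, 2, 3]


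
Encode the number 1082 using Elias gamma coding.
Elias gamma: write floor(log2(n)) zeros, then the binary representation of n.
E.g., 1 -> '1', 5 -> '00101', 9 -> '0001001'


num_bits = floor(log2(1082)) + 1 = 11
leading_zeros = num_bits - 1 = 10
binary(1082) = 10000111010

Elias gamma(1082) = '0000000000' + '10000111010' = 000000000010000111010 (21 bits)


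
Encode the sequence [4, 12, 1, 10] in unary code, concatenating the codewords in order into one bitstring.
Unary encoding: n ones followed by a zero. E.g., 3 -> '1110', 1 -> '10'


Encode each number as n ones followed by a terminating 0:
  4 -> 11110 (5 bits)
  12 -> 1111111111110 (13 bits)
  1 -> 10 (2 bits)
  10 -> 11111111110 (11 bits)
Total length = 5 + 13 + 2 + 11 = 31 bits.

Unary([4, 12, 1, 10]) = 1111011111111111101011111111110 (31 bits)


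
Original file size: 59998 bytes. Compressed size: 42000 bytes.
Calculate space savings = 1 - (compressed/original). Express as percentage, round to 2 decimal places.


ratio = compressed/original = 42000/59998 = 0.700023
savings = 1 - ratio = 1 - 0.700023 = 0.299977
as a percentage: 0.299977 * 100 = 30.0%

Space savings = 1 - 42000/59998 = 30.0%


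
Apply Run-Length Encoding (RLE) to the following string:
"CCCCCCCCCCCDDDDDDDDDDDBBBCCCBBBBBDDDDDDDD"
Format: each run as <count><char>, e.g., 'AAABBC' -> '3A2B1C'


Scanning runs left to right:
  i=0: run of 'C' x 11 -> '11C'
  i=11: run of 'D' x 11 -> '11D'
  i=22: run of 'B' x 3 -> '3B'
  i=25: run of 'C' x 3 -> '3C'
  i=28: run of 'B' x 5 -> '5B'
  i=33: run of 'D' x 8 -> '8D'

RLE = 11C11D3B3C5B8D


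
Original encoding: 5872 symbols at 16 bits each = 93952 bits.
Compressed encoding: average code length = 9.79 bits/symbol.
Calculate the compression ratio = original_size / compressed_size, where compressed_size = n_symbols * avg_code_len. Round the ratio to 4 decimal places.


original_size = n_symbols * orig_bits = 5872 * 16 = 93952 bits
compressed_size = n_symbols * avg_code_len = 5872 * 9.79 = 57486.88 bits
ratio = original_size / compressed_size = 93952 / 57486.88 = 1.6343

Compression ratio = 1.6343


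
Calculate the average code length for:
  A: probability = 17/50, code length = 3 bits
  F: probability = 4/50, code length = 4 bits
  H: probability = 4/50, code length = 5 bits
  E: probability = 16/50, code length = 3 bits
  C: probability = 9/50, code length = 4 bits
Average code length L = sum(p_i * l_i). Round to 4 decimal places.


Weighted contributions p_i * l_i:
  A: (17/50) * 3 = 51/50
  F: (4/50) * 4 = 16/50
  H: (4/50) * 5 = 20/50
  E: (16/50) * 3 = 48/50
  C: (9/50) * 4 = 36/50
Sum = (51 + 16 + 20 + 48 + 36)/50 = 171/50

L = 171/50 = 3.4200 bits/symbol


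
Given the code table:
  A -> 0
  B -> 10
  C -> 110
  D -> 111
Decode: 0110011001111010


Decoding:
0 -> A
110 -> C
0 -> A
110 -> C
0 -> A
111 -> D
10 -> B
10 -> B


Result: ACACADBB


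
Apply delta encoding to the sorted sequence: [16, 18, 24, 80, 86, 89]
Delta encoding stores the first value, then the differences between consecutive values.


First value: 16
Deltas:
  18 - 16 = 2
  24 - 18 = 6
  80 - 24 = 56
  86 - 80 = 6
  89 - 86 = 3


Delta encoded: [16, 2, 6, 56, 6, 3]


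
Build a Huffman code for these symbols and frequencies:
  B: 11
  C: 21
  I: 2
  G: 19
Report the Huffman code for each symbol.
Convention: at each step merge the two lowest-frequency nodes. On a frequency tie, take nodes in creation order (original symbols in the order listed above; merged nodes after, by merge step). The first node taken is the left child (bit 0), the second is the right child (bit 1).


Huffman tree construction:
Step 1: Merge I(2) + B(11) = 13
Step 2: Merge (I+B)(13) + G(19) = 32
Step 3: Merge C(21) + ((I+B)+G)(32) = 53
Read each symbol's code off the tree from the root (left child = 0, right child = 1).

Codes:
  B: 101 (length 3)
  C: 0 (length 1)
  I: 100 (length 3)
  G: 11 (length 2)
Average code length: 98/53 = 1.8491 bits/symbol


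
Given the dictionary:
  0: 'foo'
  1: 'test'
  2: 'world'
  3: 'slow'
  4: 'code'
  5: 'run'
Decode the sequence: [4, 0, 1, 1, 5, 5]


Look up each index in the dictionary:
  4 -> 'code'
  0 -> 'foo'
  1 -> 'test'
  1 -> 'test'
  5 -> 'run'
  5 -> 'run'

Decoded: "code foo test test run run"


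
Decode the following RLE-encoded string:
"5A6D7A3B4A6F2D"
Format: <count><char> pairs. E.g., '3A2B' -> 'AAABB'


Expanding each <count><char> pair:
  5A -> 'AAAAA'
  6D -> 'DDDDDD'
  7A -> 'AAAAAAA'
  3B -> 'BBB'
  4A -> 'AAAA'
  6F -> 'FFFFFF'
  2D -> 'DD'

Decoded = AAAAADDDDDDAAAAAAABBBAAAAFFFFFFDD


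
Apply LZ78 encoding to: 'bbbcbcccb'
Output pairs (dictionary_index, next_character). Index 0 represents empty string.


LZ78 encoding steps:
Dictionary: {0: ''}
Step 1: w='' (idx 0), next='b' -> output (0, 'b'), add 'b' as idx 1
Step 2: w='b' (idx 1), next='b' -> output (1, 'b'), add 'bb' as idx 2
Step 3: w='' (idx 0), next='c' -> output (0, 'c'), add 'c' as idx 3
Step 4: w='b' (idx 1), next='c' -> output (1, 'c'), add 'bc' as idx 4
Step 5: w='c' (idx 3), next='c' -> output (3, 'c'), add 'cc' as idx 5
Step 6: w='b' (idx 1), end of input -> output (1, '')


Encoded: [(0, 'b'), (1, 'b'), (0, 'c'), (1, 'c'), (3, 'c'), (1, '')]


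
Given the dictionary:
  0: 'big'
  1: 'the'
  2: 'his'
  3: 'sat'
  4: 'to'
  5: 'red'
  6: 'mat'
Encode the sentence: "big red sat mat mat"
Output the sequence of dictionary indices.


Look up each word in the dictionary:
  'big' -> 0
  'red' -> 5
  'sat' -> 3
  'mat' -> 6
  'mat' -> 6

Encoded: [0, 5, 3, 6, 6]


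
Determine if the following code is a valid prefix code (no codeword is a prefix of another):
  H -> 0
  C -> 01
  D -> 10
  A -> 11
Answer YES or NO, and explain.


Checking each pair (does one codeword prefix another?):
  H='0' vs C='01': prefix -- VIOLATION

NO -- this is NOT a valid prefix code. H (0) is a prefix of C (01).


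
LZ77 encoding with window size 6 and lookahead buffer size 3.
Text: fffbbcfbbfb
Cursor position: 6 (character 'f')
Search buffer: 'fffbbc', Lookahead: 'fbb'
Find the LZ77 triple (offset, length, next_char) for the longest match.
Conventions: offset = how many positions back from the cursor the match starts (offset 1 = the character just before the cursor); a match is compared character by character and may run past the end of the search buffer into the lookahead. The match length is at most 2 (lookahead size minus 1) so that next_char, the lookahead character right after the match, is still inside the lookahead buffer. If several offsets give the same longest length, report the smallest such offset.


Try each offset into the search buffer:
  offset=1 (pos 5, char 'c'): match length 0
  offset=2 (pos 4, char 'b'): match length 0
  offset=3 (pos 3, char 'b'): match length 0
  offset=4 (pos 2, char 'f'): match length 2
  offset=5 (pos 1, char 'f'): match length 1
  offset=6 (pos 0, char 'f'): match length 1
Longest match has length 2 at offset 4.
next_char = character at position 6 + 2 = 8 -> 'b'

Best match: offset=4, length=2 (matching 'fb' starting at position 2)
LZ77 triple: (4, 2, 'b')


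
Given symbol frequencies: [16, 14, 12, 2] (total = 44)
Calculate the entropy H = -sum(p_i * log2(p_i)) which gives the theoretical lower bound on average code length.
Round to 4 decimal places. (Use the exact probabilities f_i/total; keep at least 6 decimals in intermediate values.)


Per-symbol terms -p_i * log2(p_i) with p_i = f_i/44:
  p = 16/44 = 0.363636: log2(p) = -1.459432, -p*log2(p) = 0.530702
  p = 14/44 = 0.318182: log2(p) = -1.652077, -p*log2(p) = 0.525661
  p = 12/44 = 0.272727: log2(p) = -1.874469, -p*log2(p) = 0.511219
  p = 2/44 = 0.045455: log2(p) = -4.459432, -p*log2(p) = 0.202701
H = 0.530702 + 0.525661 + 0.511219 + 0.202701 = 1.770283

H = 1.7703 bits/symbol
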